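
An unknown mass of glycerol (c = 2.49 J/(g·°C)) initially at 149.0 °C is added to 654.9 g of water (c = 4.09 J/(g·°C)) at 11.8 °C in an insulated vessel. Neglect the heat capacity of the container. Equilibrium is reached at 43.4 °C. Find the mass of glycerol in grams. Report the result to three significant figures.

m = 322 g

q_gained = (654.9 × 4.09) × (43.4 − 11.8) = 84640 J
q_lost = m × 2.49 × (149.0 − 43.4) = 262.944 m
m = 84640 / 262.944 = 322 g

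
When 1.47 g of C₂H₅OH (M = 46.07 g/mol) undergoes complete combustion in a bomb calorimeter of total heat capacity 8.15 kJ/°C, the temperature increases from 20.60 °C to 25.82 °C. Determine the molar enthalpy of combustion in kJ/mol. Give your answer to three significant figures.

ΔH = -1330 kJ/mol

ΔT = 25.82 − 20.60 = 5.22 °C
q_cal = C_cal × ΔT = 8.15 × 5.22 = 42.543 kJ
n = 1.47 / 46.07 = 0.03191 mol
q_rxn = −q_cal = -42.543 kJ
ΔH = -42.543 / 0.03191 = -1333 kJ/mol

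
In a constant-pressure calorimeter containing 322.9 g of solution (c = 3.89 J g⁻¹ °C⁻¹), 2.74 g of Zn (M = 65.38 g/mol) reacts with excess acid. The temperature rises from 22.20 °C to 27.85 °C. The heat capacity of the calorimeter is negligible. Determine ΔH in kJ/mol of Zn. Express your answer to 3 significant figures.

|ΔT| = |27.85 − 22.20| = 5.65 °C
|q_surr| = (322.9 × 3.89) × 5.65 = 1256.081 × 5.65 = 7097 J
n(Zn) = 2.74 / 65.38 = 0.04191 mol
Temperature rose, so q_rxn = −|q_surr| = -7.097 kJ
ΔH = q_rxn / n = -169.3 kJ/mol

ΔH = -169 kJ/mol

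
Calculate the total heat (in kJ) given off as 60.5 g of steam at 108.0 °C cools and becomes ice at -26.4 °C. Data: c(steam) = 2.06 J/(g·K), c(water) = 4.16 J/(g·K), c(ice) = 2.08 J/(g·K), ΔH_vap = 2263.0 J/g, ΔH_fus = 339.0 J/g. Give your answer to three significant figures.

q1 (cool steam 108.0→100 °C): 60.5 × 2.06 × 8.0 = 997 J
q2 (condense at 100 °C): 60.5 × 2263.0 = 136912 J
q3 (cool water 100→0 °C): 60.5 × 4.16 × 100.0 = 25168 J
q4 (freeze at 0 °C): 60.5 × 339.0 = 20510 J
q5 (cool ice 0→-26.4 °C): 60.5 × 2.08 × 26.4 = 3322 J
Total: 997 + 136912 + 25168 + 20510 + 3322 = 186909 J = 187 kJ

q = 187 kJ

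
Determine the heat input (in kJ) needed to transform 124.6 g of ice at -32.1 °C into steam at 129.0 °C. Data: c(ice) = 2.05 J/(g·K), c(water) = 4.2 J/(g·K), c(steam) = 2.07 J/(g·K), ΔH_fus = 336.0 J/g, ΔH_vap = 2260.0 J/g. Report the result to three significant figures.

q1 (heat ice -32.1→0.0 °C): 124.6 × 2.05 × 32.1 = 8199 J
q2 (melt at 0 °C): 124.6 × 336.0 = 41866 J
q3 (heat water 0.0→100.0 °C): 124.6 × 4.2 × 100.0 = 52332 J
q4 (vaporize at 100 °C): 124.6 × 2260.0 = 281596 J
q5 (heat steam 100.0→129.0 °C): 124.6 × 2.07 × 29.0 = 7480 J
Total: 8199 + 41866 + 52332 + 281596 + 7480 = 391473 J = 391 kJ

q = 391 kJ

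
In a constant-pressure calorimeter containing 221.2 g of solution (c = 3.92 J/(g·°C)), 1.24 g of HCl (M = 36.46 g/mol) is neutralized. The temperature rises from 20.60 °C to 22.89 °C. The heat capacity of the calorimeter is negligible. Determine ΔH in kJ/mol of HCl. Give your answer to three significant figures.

ΔH = -58.4 kJ/mol

|ΔT| = |22.89 − 20.60| = 2.29 °C
|q_surr| = (221.2 × 3.92) × 2.29 = 867.104 × 2.29 = 1986 J
n(HCl) = 1.24 / 36.46 = 0.03401 mol
Temperature rose, so q_rxn = −|q_surr| = -1.986 kJ
ΔH = q_rxn / n = -58.39 kJ/mol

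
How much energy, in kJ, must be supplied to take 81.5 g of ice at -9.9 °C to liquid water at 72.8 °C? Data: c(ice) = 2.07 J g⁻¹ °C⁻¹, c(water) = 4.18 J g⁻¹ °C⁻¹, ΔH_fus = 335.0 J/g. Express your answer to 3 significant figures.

q1 (heat ice -9.9→0.0 °C): 81.5 × 2.07 × 9.9 = 1670 J
q2 (melt at 0 °C): 81.5 × 335.0 = 27303 J
q3 (heat water 0.0→72.8 °C): 81.5 × 4.18 × 72.8 = 24801 J
Total: 1670 + 27303 + 24801 = 53774 J = 53.8 kJ

q = 53.8 kJ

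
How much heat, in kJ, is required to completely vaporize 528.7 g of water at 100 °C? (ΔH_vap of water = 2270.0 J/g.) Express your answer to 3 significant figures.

q = 1200 kJ

q = m × ΔH_vap = 528.7 × 2270.0 = 1200000 J = 1200 kJ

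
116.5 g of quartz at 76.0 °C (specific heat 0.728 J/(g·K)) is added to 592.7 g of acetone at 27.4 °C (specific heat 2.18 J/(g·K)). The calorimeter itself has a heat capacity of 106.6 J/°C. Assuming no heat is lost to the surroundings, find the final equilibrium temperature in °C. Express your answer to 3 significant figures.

Heat lost by quartz = heat gained by acetone + calorimeter.
(116.5)(0.728)(76.0 − T) = [(592.7)(2.18) + 106.6](T − 27.4)
84.812 (76.0 − T) = 1398.686 (T − 27.4)
6445.7 − 84.812 T = 1398.686 T − 38324
44769.7 = 1483.498 T
T = 30.18 °C

T_f = 30.2 °C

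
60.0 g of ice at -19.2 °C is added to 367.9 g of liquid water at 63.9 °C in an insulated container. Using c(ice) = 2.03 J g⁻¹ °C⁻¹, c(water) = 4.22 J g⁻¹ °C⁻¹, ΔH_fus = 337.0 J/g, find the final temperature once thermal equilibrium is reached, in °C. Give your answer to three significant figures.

Heat to bring ice to 0 °C and melt it: q₁ = 60.0×2.03×19.2 + 60.0×337.0 = 22559 J
Heat the water can supply cooling to 0 °C: 367.9×4.22×63.9 = 99207.2 J > q₁, so all ice melts.
Energy balance: 367.9×4.22×(63.9 − T) = 22559 + 60.0×4.22×(T − 0)
1552.538(63.9 − T) = 22559 + 253.2 T
99207.2 − 22559 = 1805.738 T
T = 76648.2 / 1805.738 = 42.447 °C

T_f = 42.4 °C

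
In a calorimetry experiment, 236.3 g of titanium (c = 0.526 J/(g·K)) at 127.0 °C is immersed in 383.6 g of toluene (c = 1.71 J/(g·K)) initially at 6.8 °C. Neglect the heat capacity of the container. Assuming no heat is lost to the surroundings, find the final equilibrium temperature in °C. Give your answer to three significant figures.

Heat lost by titanium = heat gained by toluene.
(236.3)(0.526)(127.0 − T) = (383.6)(1.71)(T − 6.8)
124.2938 (127.0 − T) = 655.956 (T − 6.8)
15785 − 124.2938 T = 655.956 T − 4460.5
20245.5 = 780.2498 T
T = 25.947 °C

T_f = 25.9 °C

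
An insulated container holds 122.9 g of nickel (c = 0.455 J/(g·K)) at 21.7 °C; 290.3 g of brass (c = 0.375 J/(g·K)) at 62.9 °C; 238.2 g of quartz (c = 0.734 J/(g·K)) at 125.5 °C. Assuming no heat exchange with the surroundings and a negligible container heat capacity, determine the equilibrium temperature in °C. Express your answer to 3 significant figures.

Σ mᵢcᵢ(T − Tᵢ) = 0  ⇒  T = Σ mᵢcᵢTᵢ / Σ mᵢcᵢ
Σ mᵢcᵢ = 122.9×0.455 + 290.3×0.375 + 238.2×0.734 = 339.6208
Σ mᵢcᵢTᵢ = 55.9195×21.7 + 108.8625×62.9 + 174.8388×125.5 = 30003
T = 30003 / 339.6208 = 88.34 °C

T_f = 88.3 °C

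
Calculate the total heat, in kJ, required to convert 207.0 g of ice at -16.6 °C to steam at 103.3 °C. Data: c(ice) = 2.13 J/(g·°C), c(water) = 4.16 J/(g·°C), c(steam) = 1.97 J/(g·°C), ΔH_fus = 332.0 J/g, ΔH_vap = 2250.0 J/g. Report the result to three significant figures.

q1 (heat ice -16.6→0.0 °C): 207.0 × 2.13 × 16.6 = 7319 J
q2 (melt at 0 °C): 207.0 × 332.0 = 68724 J
q3 (heat water 0.0→100.0 °C): 207.0 × 4.16 × 100.0 = 86112 J
q4 (vaporize at 100 °C): 207.0 × 2250.0 = 465750 J
q5 (heat steam 100.0→103.3 °C): 207.0 × 1.97 × 3.3 = 1346 J
Total: 7319 + 68724 + 86112 + 465750 + 1346 = 629251 J = 629 kJ

q = 629 kJ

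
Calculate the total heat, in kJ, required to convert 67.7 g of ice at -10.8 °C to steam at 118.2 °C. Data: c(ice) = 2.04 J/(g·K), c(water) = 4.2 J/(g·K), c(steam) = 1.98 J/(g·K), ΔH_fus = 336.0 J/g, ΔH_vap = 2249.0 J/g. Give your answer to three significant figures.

q = 207 kJ

q1 (heat ice -10.8→0.0 °C): 67.7 × 2.04 × 10.8 = 1492 J
q2 (melt at 0 °C): 67.7 × 336.0 = 22747 J
q3 (heat water 0.0→100.0 °C): 67.7 × 4.2 × 100.0 = 28434 J
q4 (vaporize at 100 °C): 67.7 × 2249.0 = 152257 J
q5 (heat steam 100.0→118.2 °C): 67.7 × 1.98 × 18.2 = 2440 J
Total: 1492 + 22747 + 28434 + 152257 + 2440 = 207370 J = 207 kJ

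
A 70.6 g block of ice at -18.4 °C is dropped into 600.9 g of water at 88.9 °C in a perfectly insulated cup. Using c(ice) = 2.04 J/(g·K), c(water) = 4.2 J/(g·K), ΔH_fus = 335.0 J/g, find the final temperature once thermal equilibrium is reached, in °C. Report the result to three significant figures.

Heat to bring ice to 0 °C and melt it: q₁ = 70.6×2.04×18.4 + 70.6×335.0 = 26301 J
Heat the water can supply cooling to 0 °C: 600.9×4.2×88.9 = 224364 J > q₁, so all ice melts.
Energy balance: 600.9×4.2×(88.9 − T) = 26301 + 70.6×4.2×(T − 0)
2523.78(88.9 − T) = 26301 + 296.52 T
224364 − 26301 = 2820.30 T
T = 198063 / 2820.30 = 70.23 °C

T_f = 70.2 °C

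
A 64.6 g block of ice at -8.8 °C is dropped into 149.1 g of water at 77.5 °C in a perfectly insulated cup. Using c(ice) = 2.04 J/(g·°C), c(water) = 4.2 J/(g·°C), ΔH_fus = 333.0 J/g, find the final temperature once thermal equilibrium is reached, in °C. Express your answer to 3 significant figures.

Heat to bring ice to 0 °C and melt it: q₁ = 64.6×2.04×8.8 + 64.6×333.0 = 22671 J
Heat the water can supply cooling to 0 °C: 149.1×4.2×77.5 = 48532.1 J > q₁, so all ice melts.
Energy balance: 149.1×4.2×(77.5 − T) = 22671 + 64.6×4.2×(T − 0)
626.22(77.5 − T) = 22671 + 271.32 T
48532.1 − 22671 = 897.54 T
T = 25861.1 / 897.54 = 28.81 °C

T_f = 28.8 °C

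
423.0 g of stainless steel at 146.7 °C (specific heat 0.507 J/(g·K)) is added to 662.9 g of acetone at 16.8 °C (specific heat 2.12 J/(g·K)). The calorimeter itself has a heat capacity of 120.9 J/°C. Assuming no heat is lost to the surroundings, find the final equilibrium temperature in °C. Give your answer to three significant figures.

Heat lost by stainless steel = heat gained by acetone + calorimeter.
(423.0)(0.507)(146.7 − T) = [(662.9)(2.12) + 120.9](T − 16.8)
214.461 (146.7 − T) = 1526.248 (T − 16.8)
31461 − 214.461 T = 1526.248 T − 25641
57102 = 1740.709 T
T = 32.80 °C

T_f = 32.8 °C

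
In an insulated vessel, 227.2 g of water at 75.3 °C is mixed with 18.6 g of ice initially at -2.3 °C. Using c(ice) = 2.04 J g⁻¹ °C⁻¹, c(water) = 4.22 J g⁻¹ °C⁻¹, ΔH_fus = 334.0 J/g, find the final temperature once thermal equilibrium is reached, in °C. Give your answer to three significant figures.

T_f = 63.5 °C

Heat to bring ice to 0 °C and melt it: q₁ = 18.6×2.04×2.3 + 18.6×334.0 = 6299.7 J
Heat the water can supply cooling to 0 °C: 227.2×4.22×75.3 = 72196.4 J > q₁, so all ice melts.
Energy balance: 227.2×4.22×(75.3 − T) = 6299.7 + 18.6×4.22×(T − 0)
958.784(75.3 − T) = 6299.7 + 78.492 T
72196.4 − 6299.7 = 1037.276 T
T = 65896.7 / 1037.276 = 63.53 °C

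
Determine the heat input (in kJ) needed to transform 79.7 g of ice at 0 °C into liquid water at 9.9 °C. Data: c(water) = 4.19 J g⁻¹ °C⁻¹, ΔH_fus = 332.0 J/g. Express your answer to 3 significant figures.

q = 29.8 kJ

q1 (melt at 0 °C): 79.7 × 332.0 = 26460 J
q2 (heat water 0.0→9.9 °C): 79.7 × 4.19 × 9.9 = 3306 J
Total: 26460 + 3306 = 29766 J = 29.8 kJ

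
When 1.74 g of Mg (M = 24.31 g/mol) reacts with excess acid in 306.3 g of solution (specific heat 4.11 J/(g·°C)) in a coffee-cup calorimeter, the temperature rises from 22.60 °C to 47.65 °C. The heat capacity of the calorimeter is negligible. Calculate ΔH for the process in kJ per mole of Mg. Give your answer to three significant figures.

|ΔT| = |47.65 − 22.60| = 25.05 °C
|q_surr| = (306.3 × 4.11) × 25.05 = 1258.893 × 25.05 = 31540 J
n(Mg) = 1.74 / 24.31 = 0.07158 mol
Temperature rose, so q_rxn = −|q_surr| = -31.54 kJ
ΔH = q_rxn / n = -440.6 kJ/mol

ΔH = -441 kJ/mol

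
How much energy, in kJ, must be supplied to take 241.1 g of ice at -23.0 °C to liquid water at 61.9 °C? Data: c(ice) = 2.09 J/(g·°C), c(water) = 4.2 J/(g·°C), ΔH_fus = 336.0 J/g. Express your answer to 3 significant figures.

q1 (heat ice -23.0→0.0 °C): 241.1 × 2.09 × 23.0 = 11590 J
q2 (melt at 0 °C): 241.1 × 336.0 = 81010 J
q3 (heat water 0.0→61.9 °C): 241.1 × 4.2 × 61.9 = 62681 J
Total: 11590 + 81010 + 62681 = 155281 J = 155 kJ

q = 155 kJ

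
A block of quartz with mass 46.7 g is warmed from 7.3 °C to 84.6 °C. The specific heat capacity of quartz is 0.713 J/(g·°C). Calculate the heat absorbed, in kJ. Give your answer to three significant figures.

q = m c ΔT = 46.7 × 0.713 × (84.6 − 7.3)
q = 46.7 × 0.713 × 77.3 = 2574 J = 2.57 kJ

q = 2.57 kJ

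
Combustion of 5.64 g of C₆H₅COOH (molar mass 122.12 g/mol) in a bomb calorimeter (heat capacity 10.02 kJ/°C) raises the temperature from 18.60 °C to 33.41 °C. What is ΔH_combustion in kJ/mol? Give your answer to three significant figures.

ΔH = -3210 kJ/mol

ΔT = 33.41 − 18.60 = 14.81 °C
q_cal = C_cal × ΔT = 10.02 × 14.81 = 148.3962 kJ
n = 5.64 / 122.12 = 0.04618 mol
q_rxn = −q_cal = -148.3962 kJ
ΔH = -148.3962 / 0.04618 = -3213 kJ/mol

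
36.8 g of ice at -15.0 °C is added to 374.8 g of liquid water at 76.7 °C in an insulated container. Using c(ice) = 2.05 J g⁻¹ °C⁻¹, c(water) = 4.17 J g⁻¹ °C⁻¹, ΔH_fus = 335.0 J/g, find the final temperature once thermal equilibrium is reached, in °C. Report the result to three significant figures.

T_f = 62.0 °C

Heat to bring ice to 0 °C and melt it: q₁ = 36.8×2.05×15.0 + 36.8×335.0 = 13460 J
Heat the water can supply cooling to 0 °C: 374.8×4.17×76.7 = 119876 J > q₁, so all ice melts.
Energy balance: 374.8×4.17×(76.7 − T) = 13460 + 36.8×4.17×(T − 0)
1562.916(76.7 − T) = 13460 + 153.456 T
119876 − 13460 = 1716.372 T
T = 106416 / 1716.372 = 62.00 °C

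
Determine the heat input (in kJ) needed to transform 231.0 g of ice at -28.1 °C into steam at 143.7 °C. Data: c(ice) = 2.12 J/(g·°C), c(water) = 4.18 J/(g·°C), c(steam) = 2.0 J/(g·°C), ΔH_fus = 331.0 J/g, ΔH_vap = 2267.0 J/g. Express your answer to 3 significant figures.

q = 731 kJ

q1 (heat ice -28.1→0.0 °C): 231.0 × 2.12 × 28.1 = 13761 J
q2 (melt at 0 °C): 231.0 × 331.0 = 76461 J
q3 (heat water 0.0→100.0 °C): 231.0 × 4.18 × 100.0 = 96558 J
q4 (vaporize at 100 °C): 231.0 × 2267.0 = 523677 J
q5 (heat steam 100.0→143.7 °C): 231.0 × 2.0 × 43.7 = 20189 J
Total: 13761 + 76461 + 96558 + 523677 + 20189 = 730646 J = 731 kJ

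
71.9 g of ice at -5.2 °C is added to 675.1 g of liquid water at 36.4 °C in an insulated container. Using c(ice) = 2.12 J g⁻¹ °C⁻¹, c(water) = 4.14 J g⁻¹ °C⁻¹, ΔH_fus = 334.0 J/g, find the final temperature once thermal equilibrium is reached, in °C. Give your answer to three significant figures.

T_f = 24.9 °C

Heat to bring ice to 0 °C and melt it: q₁ = 71.9×2.12×5.2 + 71.9×334.0 = 24807 J
Heat the water can supply cooling to 0 °C: 675.1×4.14×36.4 = 101735 J > q₁, so all ice melts.
Energy balance: 675.1×4.14×(36.4 − T) = 24807 + 71.9×4.14×(T − 0)
2794.914(36.4 − T) = 24807 + 297.666 T
101735 − 24807 = 3092.580 T
T = 76928 / 3092.580 = 24.88 °C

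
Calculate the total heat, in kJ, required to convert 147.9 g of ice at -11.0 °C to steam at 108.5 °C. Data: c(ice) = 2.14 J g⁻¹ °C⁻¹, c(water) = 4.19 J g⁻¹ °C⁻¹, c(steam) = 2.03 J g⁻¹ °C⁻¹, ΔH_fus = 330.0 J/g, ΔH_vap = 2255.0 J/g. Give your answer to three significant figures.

q1 (heat ice -11.0→0.0 °C): 147.9 × 2.14 × 11.0 = 3482 J
q2 (melt at 0 °C): 147.9 × 330.0 = 48807 J
q3 (heat water 0.0→100.0 °C): 147.9 × 4.19 × 100.0 = 61970 J
q4 (vaporize at 100 °C): 147.9 × 2255.0 = 333515 J
q5 (heat steam 100.0→108.5 °C): 147.9 × 2.03 × 8.5 = 2552 J
Total: 3482 + 48807 + 61970 + 333515 + 2552 = 450326 J = 450 kJ

q = 450 kJ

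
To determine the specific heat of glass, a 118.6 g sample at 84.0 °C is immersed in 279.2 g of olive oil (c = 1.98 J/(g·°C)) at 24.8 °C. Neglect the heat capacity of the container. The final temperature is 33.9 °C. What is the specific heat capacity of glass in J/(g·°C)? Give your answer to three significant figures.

c = 0.847 J/(g·°C)

q_gained = (279.2 × 1.98) × (33.9 − 24.8) = 5031 J
q_lost = 118.6 × c × (84.0 − 33.9) = 5941.86 c
Set equal: c = 5031 / 5941.86 = 0.847 J/(g·°C)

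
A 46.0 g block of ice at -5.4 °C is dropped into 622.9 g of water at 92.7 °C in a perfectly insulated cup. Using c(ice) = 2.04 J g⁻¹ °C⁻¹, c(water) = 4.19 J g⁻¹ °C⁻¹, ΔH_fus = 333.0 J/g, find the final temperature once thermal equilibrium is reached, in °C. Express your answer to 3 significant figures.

Heat to bring ice to 0 °C and melt it: q₁ = 46.0×2.04×5.4 + 46.0×333.0 = 15825 J
Heat the water can supply cooling to 0 °C: 622.9×4.19×92.7 = 241942 J > q₁, so all ice melts.
Energy balance: 622.9×4.19×(92.7 − T) = 15825 + 46.0×4.19×(T − 0)
2609.951(92.7 − T) = 15825 + 192.74 T
241942 − 15825 = 2802.691 T
T = 226117 / 2802.691 = 80.68 °C

T_f = 80.7 °C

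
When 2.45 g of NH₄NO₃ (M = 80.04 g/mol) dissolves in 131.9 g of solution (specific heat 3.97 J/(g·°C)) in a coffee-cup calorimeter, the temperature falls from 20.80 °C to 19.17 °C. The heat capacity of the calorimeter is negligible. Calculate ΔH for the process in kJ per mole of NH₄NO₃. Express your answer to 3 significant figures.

|ΔT| = |19.17 − 20.80| = 1.63 °C
|q_surr| = (131.9 × 3.97) × 1.63 = 523.643 × 1.63 = 853.5 J
n(NH₄NO₃) = 2.45 / 80.04 = 0.03061 mol
Temperature fell, so q_rxn = +|q_surr| = 0.8535 kJ
ΔH = q_rxn / n = 27.88 kJ/mol

ΔH = 27.9 kJ/mol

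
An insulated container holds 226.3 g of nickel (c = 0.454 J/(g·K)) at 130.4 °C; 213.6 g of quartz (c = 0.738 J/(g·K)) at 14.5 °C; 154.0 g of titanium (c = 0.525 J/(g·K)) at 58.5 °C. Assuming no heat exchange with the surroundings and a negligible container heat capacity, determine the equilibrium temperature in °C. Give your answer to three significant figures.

Σ mᵢcᵢ(T − Tᵢ) = 0  ⇒  T = Σ mᵢcᵢTᵢ / Σ mᵢcᵢ
Σ mᵢcᵢ = 226.3×0.454 + 213.6×0.738 + 154.0×0.525 = 341.2270
Σ mᵢcᵢTᵢ = 102.7402×130.4 + 157.6368×14.5 + 80.85×58.5 = 20413
T = 20413 / 341.2270 = 59.82 °C

T_f = 59.8 °C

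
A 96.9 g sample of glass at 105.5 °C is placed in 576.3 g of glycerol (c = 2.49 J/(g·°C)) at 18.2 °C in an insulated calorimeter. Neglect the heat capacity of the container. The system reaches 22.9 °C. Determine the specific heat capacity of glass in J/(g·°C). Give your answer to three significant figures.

q_gained = (576.3 × 2.49) × (22.9 − 18.2) = 6744 J
q_lost = 96.9 × c × (105.5 − 22.9) = 8003.94 c
Set equal: c = 6744 / 8003.94 = 0.843 J/(g·°C)

c = 0.843 J/(g·°C)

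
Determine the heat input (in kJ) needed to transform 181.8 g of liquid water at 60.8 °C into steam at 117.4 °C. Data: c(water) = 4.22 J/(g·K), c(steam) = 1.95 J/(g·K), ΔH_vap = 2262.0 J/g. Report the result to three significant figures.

q = 447 kJ

q1 (heat water 60.8→100.0 °C): 181.8 × 4.22 × 39.2 = 30074 J
q2 (vaporize at 100 °C): 181.8 × 2262.0 = 411232 J
q3 (heat steam 100.0→117.4 °C): 181.8 × 1.95 × 17.4 = 6168 J
Total: 30074 + 411232 + 6168 = 447474 J = 447 kJ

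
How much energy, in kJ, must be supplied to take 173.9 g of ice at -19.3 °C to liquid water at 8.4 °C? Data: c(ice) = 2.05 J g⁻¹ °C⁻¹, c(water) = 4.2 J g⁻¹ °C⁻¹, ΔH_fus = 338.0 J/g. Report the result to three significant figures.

q = 71.8 kJ

q1 (heat ice -19.3→0.0 °C): 173.9 × 2.05 × 19.3 = 6880 J
q2 (melt at 0 °C): 173.9 × 338.0 = 58778 J
q3 (heat water 0.0→8.4 °C): 173.9 × 4.2 × 8.4 = 6135 J
Total: 6880 + 58778 + 6135 = 71793 J = 71.8 kJ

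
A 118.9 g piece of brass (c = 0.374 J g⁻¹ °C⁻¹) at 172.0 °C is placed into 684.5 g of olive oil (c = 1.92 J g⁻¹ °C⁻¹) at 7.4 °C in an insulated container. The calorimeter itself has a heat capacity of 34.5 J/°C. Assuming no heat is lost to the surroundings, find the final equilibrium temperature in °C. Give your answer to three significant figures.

Heat lost by brass = heat gained by olive oil + calorimeter.
(118.9)(0.374)(172.0 − T) = [(684.5)(1.92) + 34.5](T − 7.4)
44.4686 (172.0 − T) = 1348.74 (T − 7.4)
7648.6 − 44.4686 T = 1348.74 T − 9980.7
17629.3 = 1393.2086 T
T = 12.65 °C

T_f = 12.7 °C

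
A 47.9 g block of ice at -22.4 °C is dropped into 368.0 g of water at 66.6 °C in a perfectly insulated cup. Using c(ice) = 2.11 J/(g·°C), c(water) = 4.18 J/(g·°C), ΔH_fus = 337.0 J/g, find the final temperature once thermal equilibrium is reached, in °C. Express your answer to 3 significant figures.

T_f = 48.3 °C

Heat to bring ice to 0 °C and melt it: q₁ = 47.9×2.11×22.4 + 47.9×337.0 = 18406 J
Heat the water can supply cooling to 0 °C: 368.0×4.18×66.6 = 102447 J > q₁, so all ice melts.
Energy balance: 368.0×4.18×(66.6 − T) = 18406 + 47.9×4.18×(T − 0)
1538.24(66.6 − T) = 18406 + 200.222 T
102447 − 18406 = 1738.462 T
T = 84041 / 1738.462 = 48.34 °C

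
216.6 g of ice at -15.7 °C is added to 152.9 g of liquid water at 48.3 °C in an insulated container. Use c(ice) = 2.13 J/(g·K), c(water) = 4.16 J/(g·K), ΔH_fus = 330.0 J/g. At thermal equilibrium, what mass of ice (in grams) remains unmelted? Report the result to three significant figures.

Heat to warm all ice to 0 °C: 216.6×2.13×15.7 = 7243.3 J
Heat released by water cooling to 0 °C: 152.9×4.16×48.3 = 30722 J
30722 J < 7243.3 + 216.6×330.0 = 78721.3 J, so not all ice melts; final T = 0 °C.
Heat left for melting: 30722 − 7243.3 = 23478.7 J
Mass melted = 23478.7 / 330.0 = 71.15 g
Ice remaining = 216.6 − 71.15 = 145.45 g

m_ice remaining = 145 g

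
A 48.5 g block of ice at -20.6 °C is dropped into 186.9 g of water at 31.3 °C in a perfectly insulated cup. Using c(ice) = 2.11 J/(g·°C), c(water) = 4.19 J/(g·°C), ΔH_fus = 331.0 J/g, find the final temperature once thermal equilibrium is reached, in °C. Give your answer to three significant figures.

Heat to bring ice to 0 °C and melt it: q₁ = 48.5×2.11×20.6 + 48.5×331.0 = 18162 J
Heat the water can supply cooling to 0 °C: 186.9×4.19×31.3 = 24511.4 J > q₁, so all ice melts.
Energy balance: 186.9×4.19×(31.3 − T) = 18162 + 48.5×4.19×(T − 0)
783.111(31.3 − T) = 18162 + 203.215 T
24511.4 − 18162 = 986.326 T
T = 6349.4 / 986.326 = 6.437 °C

T_f = 6.44 °C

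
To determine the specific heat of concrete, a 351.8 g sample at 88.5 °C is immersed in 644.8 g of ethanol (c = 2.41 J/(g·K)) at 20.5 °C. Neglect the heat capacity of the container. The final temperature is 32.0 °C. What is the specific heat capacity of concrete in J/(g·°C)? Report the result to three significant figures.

c = 0.899 J/(g·°C)

q_gained = (644.8 × 2.41) × (32.0 − 20.5) = 17870 J
q_lost = 351.8 × c × (88.5 − 32.0) = 19876.7 c
Set equal: c = 17870 / 19876.7 = 0.899 J/(g·°C)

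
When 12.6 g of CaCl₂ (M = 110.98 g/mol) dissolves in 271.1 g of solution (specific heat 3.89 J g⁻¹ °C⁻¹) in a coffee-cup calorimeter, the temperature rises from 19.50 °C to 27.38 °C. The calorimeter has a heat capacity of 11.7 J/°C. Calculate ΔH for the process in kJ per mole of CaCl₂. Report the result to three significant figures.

ΔH = -74.0 kJ/mol

|ΔT| = |27.38 − 19.50| = 7.88 °C
|q_surr| = (271.1 × 3.89 + 11.7) × 7.88 = 1066.279 × 7.88 = 8402 J
n(CaCl₂) = 12.6 / 110.98 = 0.1135 mol
Temperature rose, so q_rxn = −|q_surr| = -8.402 kJ
ΔH = q_rxn / n = -74.03 kJ/mol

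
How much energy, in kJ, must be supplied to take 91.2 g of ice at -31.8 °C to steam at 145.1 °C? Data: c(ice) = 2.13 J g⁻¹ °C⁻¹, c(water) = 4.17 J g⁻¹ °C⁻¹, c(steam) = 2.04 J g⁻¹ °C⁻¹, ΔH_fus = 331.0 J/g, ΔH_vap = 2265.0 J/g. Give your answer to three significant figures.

q1 (heat ice -31.8→0.0 °C): 91.2 × 2.13 × 31.8 = 6177 J
q2 (melt at 0 °C): 91.2 × 331.0 = 30187 J
q3 (heat water 0.0→100.0 °C): 91.2 × 4.17 × 100.0 = 38030 J
q4 (vaporize at 100 °C): 91.2 × 2265.0 = 206568 J
q5 (heat steam 100.0→145.1 °C): 91.2 × 2.04 × 45.1 = 8391 J
Total: 6177 + 30187 + 38030 + 206568 + 8391 = 289353 J = 289 kJ

q = 289 kJ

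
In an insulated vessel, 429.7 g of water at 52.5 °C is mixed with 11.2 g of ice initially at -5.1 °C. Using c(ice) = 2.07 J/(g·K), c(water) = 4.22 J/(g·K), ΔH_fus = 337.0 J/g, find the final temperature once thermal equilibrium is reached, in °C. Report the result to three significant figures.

T_f = 49.1 °C

Heat to bring ice to 0 °C and melt it: q₁ = 11.2×2.07×5.1 + 11.2×337.0 = 3892.6 J
Heat the water can supply cooling to 0 °C: 429.7×4.22×52.5 = 95200.0 J > q₁, so all ice melts.
Energy balance: 429.7×4.22×(52.5 − T) = 3892.6 + 11.2×4.22×(T − 0)
1813.334(52.5 − T) = 3892.6 + 47.264 T
95200.0 − 3892.6 = 1860.598 T
T = 91307.4 / 1860.598 = 49.07 °C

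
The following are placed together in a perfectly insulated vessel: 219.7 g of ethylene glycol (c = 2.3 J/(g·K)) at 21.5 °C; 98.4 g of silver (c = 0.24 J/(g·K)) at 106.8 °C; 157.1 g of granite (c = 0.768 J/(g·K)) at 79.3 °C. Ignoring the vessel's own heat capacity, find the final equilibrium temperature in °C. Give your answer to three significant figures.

Σ mᵢcᵢ(T − Tᵢ) = 0  ⇒  T = Σ mᵢcᵢTᵢ / Σ mᵢcᵢ
Σ mᵢcᵢ = 219.7×2.3 + 98.4×0.24 + 157.1×0.768 = 649.5788
Σ mᵢcᵢTᵢ = 505.31×21.5 + 23.616×106.8 + 120.6528×79.3 = 22954
T = 22954 / 649.5788 = 35.34 °C

T_f = 35.3 °C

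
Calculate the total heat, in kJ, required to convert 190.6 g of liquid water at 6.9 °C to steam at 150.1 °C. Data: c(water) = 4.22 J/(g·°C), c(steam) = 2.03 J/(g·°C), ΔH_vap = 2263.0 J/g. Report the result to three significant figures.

q = 526 kJ

q1 (heat water 6.9→100.0 °C): 190.6 × 4.22 × 93.1 = 74883 J
q2 (vaporize at 100 °C): 190.6 × 2263.0 = 431328 J
q3 (heat steam 100.0→150.1 °C): 190.6 × 2.03 × 50.1 = 19385 J
Total: 74883 + 431328 + 19385 = 525596 J = 526 kJ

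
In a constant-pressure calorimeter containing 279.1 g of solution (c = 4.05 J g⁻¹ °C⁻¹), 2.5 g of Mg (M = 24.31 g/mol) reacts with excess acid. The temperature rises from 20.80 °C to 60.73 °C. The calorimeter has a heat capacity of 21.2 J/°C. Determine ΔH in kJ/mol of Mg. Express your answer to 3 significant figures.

ΔH = -447 kJ/mol

|ΔT| = |60.73 − 20.80| = 39.93 °C
|q_surr| = (279.1 × 4.05 + 21.2) × 39.93 = 1151.555 × 39.93 = 45980 J
n(Mg) = 2.5 / 24.31 = 0.1028 mol
Temperature rose, so q_rxn = −|q_surr| = -45.98 kJ
ΔH = q_rxn / n = -447.3 kJ/mol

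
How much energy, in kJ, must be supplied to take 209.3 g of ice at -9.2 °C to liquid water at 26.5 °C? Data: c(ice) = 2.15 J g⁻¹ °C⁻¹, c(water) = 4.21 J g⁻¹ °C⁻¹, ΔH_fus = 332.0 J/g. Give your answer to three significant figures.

q1 (heat ice -9.2→0.0 °C): 209.3 × 2.15 × 9.2 = 4140 J
q2 (melt at 0 °C): 209.3 × 332.0 = 69488 J
q3 (heat water 0.0→26.5 °C): 209.3 × 4.21 × 26.5 = 23351 J
Total: 4140 + 69488 + 23351 = 96979 J = 97.0 kJ

q = 97.0 kJ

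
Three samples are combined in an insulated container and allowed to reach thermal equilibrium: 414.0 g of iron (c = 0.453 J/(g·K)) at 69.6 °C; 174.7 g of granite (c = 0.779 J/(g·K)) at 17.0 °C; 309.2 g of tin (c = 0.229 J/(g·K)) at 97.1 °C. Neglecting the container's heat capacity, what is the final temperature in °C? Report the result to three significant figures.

T_f = 56.4 °C

Σ mᵢcᵢ(T − Tᵢ) = 0  ⇒  T = Σ mᵢcᵢTᵢ / Σ mᵢcᵢ
Σ mᵢcᵢ = 414.0×0.453 + 174.7×0.779 + 309.2×0.229 = 394.4401
Σ mᵢcᵢTᵢ = 187.542×69.6 + 136.0913×17.0 + 70.8068×97.1 = 22242
T = 22242 / 394.4401 = 56.39 °C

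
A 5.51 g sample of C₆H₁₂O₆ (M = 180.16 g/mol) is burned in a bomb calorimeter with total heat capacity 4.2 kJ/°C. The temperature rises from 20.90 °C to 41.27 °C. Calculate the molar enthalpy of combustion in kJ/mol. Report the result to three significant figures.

ΔT = 41.27 − 20.90 = 20.37 °C
q_cal = C_cal × ΔT = 4.2 × 20.37 = 85.554 kJ
n = 5.51 / 180.16 = 0.03058 mol
q_rxn = −q_cal = -85.554 kJ
ΔH = -85.554 / 0.03058 = -2798 kJ/mol

ΔH = -2800 kJ/mol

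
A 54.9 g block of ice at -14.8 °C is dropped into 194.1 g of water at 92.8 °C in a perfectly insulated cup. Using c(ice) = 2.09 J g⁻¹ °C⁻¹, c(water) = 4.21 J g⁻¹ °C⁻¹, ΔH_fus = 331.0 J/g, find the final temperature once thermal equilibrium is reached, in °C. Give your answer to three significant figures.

Heat to bring ice to 0 °C and melt it: q₁ = 54.9×2.09×14.8 + 54.9×331.0 = 19870 J
Heat the water can supply cooling to 0 °C: 194.1×4.21×92.8 = 75832.5 J > q₁, so all ice melts.
Energy balance: 194.1×4.21×(92.8 − T) = 19870 + 54.9×4.21×(T − 0)
817.161(92.8 − T) = 19870 + 231.129 T
75832.5 − 19870 = 1048.290 T
T = 55962.5 / 1048.290 = 53.38 °C

T_f = 53.4 °C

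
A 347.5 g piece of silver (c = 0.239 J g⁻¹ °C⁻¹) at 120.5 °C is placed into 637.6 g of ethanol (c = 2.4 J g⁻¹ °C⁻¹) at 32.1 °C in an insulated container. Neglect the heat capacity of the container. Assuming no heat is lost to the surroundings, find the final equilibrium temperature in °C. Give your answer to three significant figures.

Heat lost by silver = heat gained by ethanol.
(347.5)(0.239)(120.5 − T) = (637.6)(2.4)(T − 32.1)
83.0525 (120.5 − T) = 1530.24 (T − 32.1)
10008 − 83.0525 T = 1530.24 T − 49121
59129 = 1613.2925 T
T = 36.65 °C

T_f = 36.7 °C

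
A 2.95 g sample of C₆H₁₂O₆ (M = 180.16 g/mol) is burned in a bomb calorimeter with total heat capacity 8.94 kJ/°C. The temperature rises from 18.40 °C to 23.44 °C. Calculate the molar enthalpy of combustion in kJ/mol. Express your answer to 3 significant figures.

ΔT = 23.44 − 18.40 = 5.04 °C
q_cal = C_cal × ΔT = 8.94 × 5.04 = 45.0576 kJ
n = 2.95 / 180.16 = 0.01637 mol
q_rxn = −q_cal = -45.0576 kJ
ΔH = -45.0576 / 0.01637 = -2752 kJ/mol

ΔH = -2750 kJ/mol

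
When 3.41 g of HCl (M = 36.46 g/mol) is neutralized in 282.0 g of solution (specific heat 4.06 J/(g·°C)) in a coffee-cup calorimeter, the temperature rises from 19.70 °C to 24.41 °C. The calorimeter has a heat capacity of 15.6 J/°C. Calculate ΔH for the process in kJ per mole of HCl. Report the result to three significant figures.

|ΔT| = |24.41 − 19.70| = 4.71 °C
|q_surr| = (282.0 × 4.06 + 15.6) × 4.71 = 1160.52 × 4.71 = 5466 J
n(HCl) = 3.41 / 36.46 = 0.09353 mol
Temperature rose, so q_rxn = −|q_surr| = -5.466 kJ
ΔH = q_rxn / n = -58.44 kJ/mol

ΔH = -58.4 kJ/mol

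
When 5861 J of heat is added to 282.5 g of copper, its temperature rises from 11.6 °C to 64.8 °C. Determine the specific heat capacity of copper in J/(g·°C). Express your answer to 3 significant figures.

c = q / (m ΔT) = 5861 / (282.5 × 53.2)
c = 5861 / 15029 = 0.390 J/(g·°C)

c = 0.390 J/(g·°C)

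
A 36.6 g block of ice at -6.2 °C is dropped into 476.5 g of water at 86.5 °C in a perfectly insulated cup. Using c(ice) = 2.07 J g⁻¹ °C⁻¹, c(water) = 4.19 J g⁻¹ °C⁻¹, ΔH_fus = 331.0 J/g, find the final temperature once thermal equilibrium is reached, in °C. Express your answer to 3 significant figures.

T_f = 74.5 °C

Heat to bring ice to 0 °C and melt it: q₁ = 36.6×2.07×6.2 + 36.6×331.0 = 12584 J
Heat the water can supply cooling to 0 °C: 476.5×4.19×86.5 = 172700 J > q₁, so all ice melts.
Energy balance: 476.5×4.19×(86.5 − T) = 12584 + 36.6×4.19×(T − 0)
1996.535(86.5 − T) = 12584 + 153.354 T
172700 − 12584 = 2149.889 T
T = 160116 / 2149.889 = 74.48 °C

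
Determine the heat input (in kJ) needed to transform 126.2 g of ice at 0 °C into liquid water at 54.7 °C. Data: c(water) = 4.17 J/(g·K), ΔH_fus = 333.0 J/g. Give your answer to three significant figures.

q = 70.8 kJ

q1 (melt at 0 °C): 126.2 × 333.0 = 42025 J
q2 (heat water 0.0→54.7 °C): 126.2 × 4.17 × 54.7 = 28786 J
Total: 42025 + 28786 = 70811 J = 70.8 kJ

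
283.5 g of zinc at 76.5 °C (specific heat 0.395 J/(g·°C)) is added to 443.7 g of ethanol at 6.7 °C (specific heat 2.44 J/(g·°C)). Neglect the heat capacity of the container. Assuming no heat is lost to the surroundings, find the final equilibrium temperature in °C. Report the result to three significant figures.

Heat lost by zinc = heat gained by ethanol.
(283.5)(0.395)(76.5 − T) = (443.7)(2.44)(T − 6.7)
111.9825 (76.5 − T) = 1082.628 (T − 6.7)
8566.7 − 111.9825 T = 1082.628 T − 7253.6
15820.3 = 1194.6105 T
T = 13.24 °C

T_f = 13.2 °C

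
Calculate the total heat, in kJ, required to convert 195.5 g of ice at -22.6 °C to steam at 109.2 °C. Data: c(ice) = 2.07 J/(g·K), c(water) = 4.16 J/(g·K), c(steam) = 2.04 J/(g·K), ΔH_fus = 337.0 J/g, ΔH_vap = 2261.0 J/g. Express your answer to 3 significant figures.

q = 602 kJ

q1 (heat ice -22.6→0.0 °C): 195.5 × 2.07 × 22.6 = 9146 J
q2 (melt at 0 °C): 195.5 × 337.0 = 65884 J
q3 (heat water 0.0→100.0 °C): 195.5 × 4.16 × 100.0 = 81328 J
q4 (vaporize at 100 °C): 195.5 × 2261.0 = 442026 J
q5 (heat steam 100.0→109.2 °C): 195.5 × 2.04 × 9.2 = 3669 J
Total: 9146 + 65884 + 81328 + 442026 + 3669 = 602053 J = 602 kJ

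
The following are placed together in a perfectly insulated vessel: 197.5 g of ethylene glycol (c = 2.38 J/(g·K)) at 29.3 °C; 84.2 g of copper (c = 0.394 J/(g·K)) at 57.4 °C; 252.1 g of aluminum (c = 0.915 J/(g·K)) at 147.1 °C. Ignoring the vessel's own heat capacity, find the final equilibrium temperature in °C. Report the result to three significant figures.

Σ mᵢcᵢ(T − Tᵢ) = 0  ⇒  T = Σ mᵢcᵢTᵢ / Σ mᵢcᵢ
Σ mᵢcᵢ = 197.5×2.38 + 84.2×0.394 + 252.1×0.915 = 733.8963
Σ mᵢcᵢTᵢ = 470.05×29.3 + 33.1748×57.4 + 230.6715×147.1 = 49608
T = 49608 / 733.8963 = 67.60 °C

T_f = 67.6 °C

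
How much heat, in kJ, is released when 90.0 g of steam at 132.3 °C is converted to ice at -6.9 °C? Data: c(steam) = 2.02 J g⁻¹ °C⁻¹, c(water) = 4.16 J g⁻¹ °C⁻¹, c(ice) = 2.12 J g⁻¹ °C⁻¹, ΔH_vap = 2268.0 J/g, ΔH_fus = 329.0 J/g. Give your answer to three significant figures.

q1 (cool steam 132.3→100 °C): 90.0 × 2.02 × 32.3 = 5872 J
q2 (condense at 100 °C): 90.0 × 2268.0 = 204120 J
q3 (cool water 100→0 °C): 90.0 × 4.16 × 100.0 = 37440 J
q4 (freeze at 0 °C): 90.0 × 329.0 = 29610 J
q5 (cool ice 0→-6.9 °C): 90.0 × 2.12 × 6.9 = 1317 J
Total: 5872 + 204120 + 37440 + 29610 + 1317 = 278359 J = 278 kJ

q = 278 kJ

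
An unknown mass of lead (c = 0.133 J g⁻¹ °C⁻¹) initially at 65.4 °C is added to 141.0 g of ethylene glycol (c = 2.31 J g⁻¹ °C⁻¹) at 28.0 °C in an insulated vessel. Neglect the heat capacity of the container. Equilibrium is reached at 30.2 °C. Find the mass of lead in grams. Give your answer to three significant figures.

q_gained = (141.0 × 2.31) × (30.2 − 28.0) = 716.6 J
q_lost = m × 0.133 × (65.4 − 30.2) = 4.6816 m
m = 716.6 / 4.6816 = 153 g

m = 153 g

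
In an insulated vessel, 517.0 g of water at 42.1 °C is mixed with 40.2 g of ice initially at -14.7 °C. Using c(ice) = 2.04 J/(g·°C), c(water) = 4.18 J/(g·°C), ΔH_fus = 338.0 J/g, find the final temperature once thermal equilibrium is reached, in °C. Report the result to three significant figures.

Heat to bring ice to 0 °C and melt it: q₁ = 40.2×2.04×14.7 + 40.2×338.0 = 14793 J
Heat the water can supply cooling to 0 °C: 517.0×4.18×42.1 = 90980.6 J > q₁, so all ice melts.
Energy balance: 517.0×4.18×(42.1 − T) = 14793 + 40.2×4.18×(T − 0)
2161.06(42.1 − T) = 14793 + 168.036 T
90980.6 − 14793 = 2329.096 T
T = 76187.6 / 2329.096 = 32.71 °C

T_f = 32.7 °C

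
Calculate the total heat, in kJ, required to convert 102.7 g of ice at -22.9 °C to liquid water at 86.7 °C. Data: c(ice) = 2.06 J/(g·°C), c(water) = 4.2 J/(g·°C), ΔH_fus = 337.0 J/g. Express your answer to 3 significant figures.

q1 (heat ice -22.9→0.0 °C): 102.7 × 2.06 × 22.9 = 4845 J
q2 (melt at 0 °C): 102.7 × 337.0 = 34610 J
q3 (heat water 0.0→86.7 °C): 102.7 × 4.2 × 86.7 = 37397 J
Total: 4845 + 34610 + 37397 = 76852 J = 76.9 kJ

q = 76.9 kJ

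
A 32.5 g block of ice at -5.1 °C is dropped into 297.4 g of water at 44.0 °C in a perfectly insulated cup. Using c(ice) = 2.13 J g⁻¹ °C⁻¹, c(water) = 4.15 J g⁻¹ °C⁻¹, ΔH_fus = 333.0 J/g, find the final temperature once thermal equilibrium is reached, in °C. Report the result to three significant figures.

T_f = 31.5 °C

Heat to bring ice to 0 °C and melt it: q₁ = 32.5×2.13×5.1 + 32.5×333.0 = 11176 J
Heat the water can supply cooling to 0 °C: 297.4×4.15×44.0 = 54305.2 J > q₁, so all ice melts.
Energy balance: 297.4×4.15×(44.0 − T) = 11176 + 32.5×4.15×(T − 0)
1234.21(44.0 − T) = 11176 + 134.875 T
54305.2 − 11176 = 1369.085 T
T = 43129.2 / 1369.085 = 31.50 °C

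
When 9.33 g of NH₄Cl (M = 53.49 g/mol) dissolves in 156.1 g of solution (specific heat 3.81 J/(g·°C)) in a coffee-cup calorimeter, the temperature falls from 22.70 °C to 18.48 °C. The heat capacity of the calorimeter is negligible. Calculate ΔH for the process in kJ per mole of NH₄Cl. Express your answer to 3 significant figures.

|ΔT| = |18.48 − 22.70| = 4.22 °C
|q_surr| = (156.1 × 3.81) × 4.22 = 594.741 × 4.22 = 2510 J
n(NH₄Cl) = 9.33 / 53.49 = 0.1744 mol
Temperature fell, so q_rxn = +|q_surr| = 2.510 kJ
ΔH = q_rxn / n = 14.39 kJ/mol

ΔH = 14.4 kJ/mol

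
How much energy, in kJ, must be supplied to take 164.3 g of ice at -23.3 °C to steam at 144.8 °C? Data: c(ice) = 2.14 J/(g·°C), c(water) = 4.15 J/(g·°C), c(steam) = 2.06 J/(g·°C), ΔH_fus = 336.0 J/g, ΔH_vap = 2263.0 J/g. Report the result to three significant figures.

q1 (heat ice -23.3→0.0 °C): 164.3 × 2.14 × 23.3 = 8192 J
q2 (melt at 0 °C): 164.3 × 336.0 = 55205 J
q3 (heat water 0.0→100.0 °C): 164.3 × 4.15 × 100.0 = 68185 J
q4 (vaporize at 100 °C): 164.3 × 2263.0 = 371811 J
q5 (heat steam 100.0→144.8 °C): 164.3 × 2.06 × 44.8 = 15163 J
Total: 8192 + 55205 + 68185 + 371811 + 15163 = 518556 J = 519 kJ

q = 519 kJ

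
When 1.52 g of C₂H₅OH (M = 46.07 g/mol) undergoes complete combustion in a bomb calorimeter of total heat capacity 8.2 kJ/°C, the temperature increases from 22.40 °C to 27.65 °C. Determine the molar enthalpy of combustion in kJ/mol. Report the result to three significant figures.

ΔH = -1300 kJ/mol

ΔT = 27.65 − 22.40 = 5.25 °C
q_cal = C_cal × ΔT = 8.2 × 5.25 = 43.05 kJ
n = 1.52 / 46.07 = 0.03299 mol
q_rxn = −q_cal = -43.05 kJ
ΔH = -43.05 / 0.03299 = -1304.9 kJ/mol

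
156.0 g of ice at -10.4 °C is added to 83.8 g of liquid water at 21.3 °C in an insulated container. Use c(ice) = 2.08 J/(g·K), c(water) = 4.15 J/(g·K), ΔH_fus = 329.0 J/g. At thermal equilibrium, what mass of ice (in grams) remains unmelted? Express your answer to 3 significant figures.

Heat to warm all ice to 0 °C: 156.0×2.08×10.4 = 3374.6 J
Heat released by water cooling to 0 °C: 83.8×4.15×21.3 = 7407.5 J
7407.5 J < 3374.6 + 156.0×329.0 = 54698.6 J, so not all ice melts; final T = 0 °C.
Heat left for melting: 7407.5 − 3374.6 = 4032.9 J
Mass melted = 4032.9 / 329.0 = 12.26 g
Ice remaining = 156.0 − 12.26 = 143.74 g

m_ice remaining = 144 g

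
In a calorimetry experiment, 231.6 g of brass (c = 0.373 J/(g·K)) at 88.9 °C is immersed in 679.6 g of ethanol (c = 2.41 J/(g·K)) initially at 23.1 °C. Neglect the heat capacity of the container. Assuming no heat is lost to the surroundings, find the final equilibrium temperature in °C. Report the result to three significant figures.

T_f = 26.4 °C

Heat lost by brass = heat gained by ethanol.
(231.6)(0.373)(88.9 − T) = (679.6)(2.41)(T − 23.1)
86.3868 (88.9 − T) = 1637.836 (T − 23.1)
7679.8 − 86.3868 T = 1637.836 T − 37834
45513.8 = 1724.2228 T
T = 26.40 °C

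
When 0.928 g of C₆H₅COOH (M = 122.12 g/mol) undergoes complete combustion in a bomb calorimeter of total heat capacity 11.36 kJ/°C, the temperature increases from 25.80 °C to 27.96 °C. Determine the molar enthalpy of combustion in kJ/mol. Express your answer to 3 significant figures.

ΔH = -3230 kJ/mol

ΔT = 27.96 − 25.80 = 2.16 °C
q_cal = C_cal × ΔT = 11.36 × 2.16 = 24.5376 kJ
n = 0.928 / 122.12 = 0.007599 mol
q_rxn = −q_cal = -24.5376 kJ
ΔH = -24.5376 / 0.007599 = -3229 kJ/mol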